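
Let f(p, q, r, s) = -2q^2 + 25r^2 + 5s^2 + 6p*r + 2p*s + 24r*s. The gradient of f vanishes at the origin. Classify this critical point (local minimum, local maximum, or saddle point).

saddle point

The Hessian at the origin is H = [[0, 0, 6, 2], [0, -4, 0, 0], [6, 0, 50, 24], [2, 0, 24, 10]].
H is indefinite, so the origin is a saddle point.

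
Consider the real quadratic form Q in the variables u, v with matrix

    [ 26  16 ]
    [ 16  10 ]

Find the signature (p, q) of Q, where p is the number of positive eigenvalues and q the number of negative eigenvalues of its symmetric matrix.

(2, 0)

An LDLᵀ factorisation of A has diagonal entries 26, 2/13.
So there are 2 positive pivots.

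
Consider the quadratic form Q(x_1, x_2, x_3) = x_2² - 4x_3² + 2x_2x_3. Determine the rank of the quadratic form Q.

2

The symmetric matrix is A = [[0, 0, 0], [0, 1, 1], [0, 1, -4]].
Symmetric row and column elimination reduces A to a congruent diagonal form with pivots 0, 1, -5.
So there are 1 positive, 1 negative, 1 zero pivots.
The rank is the number of nonzero pivots: 2.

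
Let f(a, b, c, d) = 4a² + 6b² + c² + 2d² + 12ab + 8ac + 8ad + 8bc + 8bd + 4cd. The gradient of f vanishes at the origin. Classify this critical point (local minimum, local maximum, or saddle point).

The Hessian at the origin is H = [[8, 12, 8, 8], [12, 12, 8, 8], [8, 8, 2, 4], [8, 8, 4, 4]].
Row-reducing H symmetrically gives the diagonal entries 8, -6, -10/3, -4/5.
So there are 1 positive, 3 negative pivots.
H is indefinite, so the origin is a saddle point.

saddle point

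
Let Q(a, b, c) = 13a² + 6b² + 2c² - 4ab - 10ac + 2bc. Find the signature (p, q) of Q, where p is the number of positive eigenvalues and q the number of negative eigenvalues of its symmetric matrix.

The symmetric matrix is A = [[13, -2, -5], [-2, 6, 1], [-5, 1, 2]].
Congruent diagonalization of A (simultaneous row and column reduction) yields pivots 13, 74/13, 5/74.
That gives 3 positive pivots.

(3, 0)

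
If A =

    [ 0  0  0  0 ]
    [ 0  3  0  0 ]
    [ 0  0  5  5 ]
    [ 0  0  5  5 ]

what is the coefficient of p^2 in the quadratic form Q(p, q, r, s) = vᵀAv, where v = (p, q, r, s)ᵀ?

0

The coefficient of p^2 is the diagonal entry A[1,1] = 0.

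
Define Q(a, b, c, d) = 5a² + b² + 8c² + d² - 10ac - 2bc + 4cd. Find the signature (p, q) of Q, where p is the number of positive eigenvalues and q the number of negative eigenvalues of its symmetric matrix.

(3, 1)

Write A = [[5, 0, -5, 0], [0, 1, -1, 0], [-5, -1, 8, 2], [0, 0, 2, 1]].
Applying the same elementary operations to the rows and columns of A produces a congruent diagonal matrix with entries 5, 1, 2, -1.
So there are 3 positive, 1 negative pivots.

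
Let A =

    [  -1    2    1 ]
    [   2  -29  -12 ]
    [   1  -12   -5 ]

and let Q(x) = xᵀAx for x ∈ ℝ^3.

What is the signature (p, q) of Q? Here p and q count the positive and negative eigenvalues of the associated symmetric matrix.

Row-reducing A symmetrically gives the diagonal entries -1, -25, 0.
Counting signs: 2 negative, 1 zero.

(0, 2)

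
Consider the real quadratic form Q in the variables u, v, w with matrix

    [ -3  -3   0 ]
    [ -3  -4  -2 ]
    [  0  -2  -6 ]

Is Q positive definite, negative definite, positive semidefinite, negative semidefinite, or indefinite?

An LDLᵀ factorisation of A has diagonal entries -3, -1, -2.
Counting signs: 3 negative.
Hence Q is negative definite.

negative definite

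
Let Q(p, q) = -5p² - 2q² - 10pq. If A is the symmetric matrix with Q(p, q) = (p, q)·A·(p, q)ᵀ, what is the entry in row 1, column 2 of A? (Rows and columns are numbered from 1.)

The coefficient of p·q in Q is -10. For a symmetric A this equals A[1,2] + A[2,1] = 2·A[1,2].
So A[1,2] = -10/2 = -5.

-5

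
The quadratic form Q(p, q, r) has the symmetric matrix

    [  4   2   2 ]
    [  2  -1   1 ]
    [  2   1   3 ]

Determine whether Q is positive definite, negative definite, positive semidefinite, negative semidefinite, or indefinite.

Symmetric row and column elimination reduces A to a congruent diagonal form with pivots 4, -2, 2.
So there are 2 positive, 1 negative pivots.
Hence Q is indefinite.

indefinite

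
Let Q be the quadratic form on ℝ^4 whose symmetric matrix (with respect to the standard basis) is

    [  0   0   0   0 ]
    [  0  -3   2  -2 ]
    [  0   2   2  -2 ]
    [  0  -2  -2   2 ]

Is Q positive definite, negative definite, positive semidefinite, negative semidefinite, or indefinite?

Symmetric row and column elimination reduces A to a congruent diagonal form with pivots 0, -3, 10/3, 0.
So there are 1 positive, 1 negative, 2 zero pivots.
Hence Q is indefinite.

indefinite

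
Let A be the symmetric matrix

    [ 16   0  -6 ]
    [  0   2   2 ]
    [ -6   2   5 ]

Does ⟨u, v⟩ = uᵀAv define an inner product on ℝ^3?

An LDLᵀ factorisation of A has diagonal entries 16, 2, 3/4.
That gives 3 positive pivots.
Hence Q is positive definite.
⟨·,·⟩ is an inner product exactly when A is positive definite.

yes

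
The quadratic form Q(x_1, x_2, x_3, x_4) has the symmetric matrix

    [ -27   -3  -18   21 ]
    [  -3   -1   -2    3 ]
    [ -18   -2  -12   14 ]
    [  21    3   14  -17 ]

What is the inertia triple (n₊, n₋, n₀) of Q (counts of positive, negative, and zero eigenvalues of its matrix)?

Row-reducing A symmetrically gives the diagonal entries -27, -2/3, 0, 0.
That gives 2 negative, 2 zero pivots.

(0, 2, 2)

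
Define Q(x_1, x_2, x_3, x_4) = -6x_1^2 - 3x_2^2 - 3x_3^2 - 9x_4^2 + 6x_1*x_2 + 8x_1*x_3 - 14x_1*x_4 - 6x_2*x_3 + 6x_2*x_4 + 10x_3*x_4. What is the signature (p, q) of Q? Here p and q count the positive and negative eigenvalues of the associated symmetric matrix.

Write A = [[-6, 3, 4, -7], [3, -3, -3, 3], [4, -3, -3, 5], [-7, 3, 5, -9]].
Row-reducing A symmetrically gives the diagonal entries -6, -3/2, 1/3, -2.
So there are 1 positive, 3 negative pivots.

(1, 3)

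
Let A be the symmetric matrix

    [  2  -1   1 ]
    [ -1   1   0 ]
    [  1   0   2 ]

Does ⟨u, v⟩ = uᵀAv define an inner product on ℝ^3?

yes

Congruent diagonalization of A (simultaneous row and column reduction) yields pivots 2, 1/2, 1.
That gives 3 positive pivots.
Hence Q is positive definite.
⟨·,·⟩ is an inner product exactly when A is positive definite.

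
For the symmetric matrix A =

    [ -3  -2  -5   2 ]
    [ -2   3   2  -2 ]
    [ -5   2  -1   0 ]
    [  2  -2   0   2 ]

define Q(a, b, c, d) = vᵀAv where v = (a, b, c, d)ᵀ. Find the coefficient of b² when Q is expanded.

The coefficient of b² is the diagonal entry A[2,2] = 3.

3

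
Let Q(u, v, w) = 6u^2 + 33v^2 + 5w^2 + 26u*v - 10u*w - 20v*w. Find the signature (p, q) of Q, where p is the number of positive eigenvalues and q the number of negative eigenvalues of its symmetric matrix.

(3, 0)

Write A = [[6, 13, -5], [13, 33, -10], [-5, -10, 5]].
Congruent diagonalization of A (simultaneous row and column reduction) yields pivots 6, 29/6, 20/29.
Counting signs: 3 positive.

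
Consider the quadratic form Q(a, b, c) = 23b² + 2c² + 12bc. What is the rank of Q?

The symmetric matrix is A = [[0, 0, 0], [0, 23, 6], [0, 6, 2]].
Applying the same elementary operations to the rows and columns of A produces a congruent diagonal matrix with entries 0, 23, 10/23.
So there are 2 positive, 1 zero pivots.
The rank is the number of nonzero pivots: 2.

2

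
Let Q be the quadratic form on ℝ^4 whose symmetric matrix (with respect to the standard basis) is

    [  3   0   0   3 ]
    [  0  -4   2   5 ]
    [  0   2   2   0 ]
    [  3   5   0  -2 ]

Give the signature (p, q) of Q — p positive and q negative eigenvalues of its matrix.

Applying the same elementary operations to the rows and columns of A produces a congruent diagonal matrix with entries 3, -4, 3, -5/6.
That gives 2 positive, 2 negative pivots.

(2, 2)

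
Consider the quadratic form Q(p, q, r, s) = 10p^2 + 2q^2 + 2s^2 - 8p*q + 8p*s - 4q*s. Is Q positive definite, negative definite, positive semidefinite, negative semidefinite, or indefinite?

The symmetric matrix is A = [[10, -4, 0, 4], [-4, 2, 0, -2], [0, 0, 0, 0], [4, -2, 0, 2]].
Row-reducing A symmetrically gives the diagonal entries 10, 2/5, 0, 0.
So there are 2 positive, 2 zero pivots.
Hence Q is positive semidefinite.

positive semidefinite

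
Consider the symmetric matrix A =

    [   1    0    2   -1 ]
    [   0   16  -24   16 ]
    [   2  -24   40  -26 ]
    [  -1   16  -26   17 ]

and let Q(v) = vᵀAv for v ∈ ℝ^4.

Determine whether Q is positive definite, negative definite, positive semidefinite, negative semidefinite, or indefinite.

Symmetric row and column elimination reduces A to a congruent diagonal form with pivots 1, 16, 0, 0.
So there are 2 positive, 2 zero pivots.
Hence Q is positive semidefinite.

positive semidefinite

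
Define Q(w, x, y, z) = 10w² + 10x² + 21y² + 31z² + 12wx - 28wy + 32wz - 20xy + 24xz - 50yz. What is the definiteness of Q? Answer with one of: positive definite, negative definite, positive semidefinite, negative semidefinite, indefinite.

positive definite

The symmetric matrix of Q is A = [[10, 6, -14, 16], [6, 10, -10, 12], [-14, -10, 21, -25], [16, 12, -25, 31]].
Leading principal minors: Δ_1 = 10, Δ_2 = 64, Δ_3 = 64, Δ_4 = 32.
All leading principal minors are positive, so by Sylvester's criterion Q is positive definite.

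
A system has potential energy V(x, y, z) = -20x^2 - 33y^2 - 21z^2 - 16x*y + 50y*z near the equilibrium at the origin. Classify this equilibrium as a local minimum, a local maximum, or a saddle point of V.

local maximum

The Hessian at the origin is H = [[-40, -16, 0], [-16, -66, 50], [0, 50, -42]].
Row-reducing H symmetrically gives the diagonal entries -40, -298/5, -8/149.
So there are 3 negative pivots.
H is negative definite, so the origin is a strict local maximum.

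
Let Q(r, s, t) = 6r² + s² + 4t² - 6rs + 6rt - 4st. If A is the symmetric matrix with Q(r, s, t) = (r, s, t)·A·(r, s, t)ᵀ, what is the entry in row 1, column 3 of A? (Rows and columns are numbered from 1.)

The coefficient of r·t in Q is 6. For a symmetric A this equals A[1,3] + A[3,1] = 2·A[1,3].
So A[1,3] = 6/2 = 3.

3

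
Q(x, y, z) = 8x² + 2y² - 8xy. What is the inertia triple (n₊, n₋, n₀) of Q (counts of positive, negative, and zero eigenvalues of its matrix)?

Write A = [[8, -4, 0], [-4, 2, 0], [0, 0, 0]].
Row-reducing A symmetrically gives the diagonal entries 8, 0, 0.
So there are 1 positive, 2 zero pivots.

(1, 0, 2)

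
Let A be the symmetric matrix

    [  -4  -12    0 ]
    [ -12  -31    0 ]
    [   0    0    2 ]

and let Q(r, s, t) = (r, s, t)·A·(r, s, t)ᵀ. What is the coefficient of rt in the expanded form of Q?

0

The coefficient of rt is A[1,3] + A[3,1] = 2·0 = 0.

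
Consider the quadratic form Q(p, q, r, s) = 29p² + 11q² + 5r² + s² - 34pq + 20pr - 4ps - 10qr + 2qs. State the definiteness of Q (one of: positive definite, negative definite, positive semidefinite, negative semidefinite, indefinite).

The associated matrix is A = [[29, -17, 10, -2], [-17, 11, -5, 1], [10, -5, 5, 0], [-2, 1, 0, 1]].
Row-reducing A symmetrically gives the diagonal entries 29, 30/29, 5/6, 0.
So there are 3 positive, 1 zero pivots.
Hence Q is positive semidefinite.

positive semidefinite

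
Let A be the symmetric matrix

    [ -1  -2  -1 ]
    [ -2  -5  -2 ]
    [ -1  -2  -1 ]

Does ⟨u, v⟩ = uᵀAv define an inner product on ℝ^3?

Applying the same elementary operations to the rows and columns of A produces a congruent diagonal matrix with entries -1, -1, 0.
Counting signs: 2 negative, 1 zero.
Hence Q is negative semidefinite.
⟨·,·⟩ is an inner product exactly when A is positive definite.

no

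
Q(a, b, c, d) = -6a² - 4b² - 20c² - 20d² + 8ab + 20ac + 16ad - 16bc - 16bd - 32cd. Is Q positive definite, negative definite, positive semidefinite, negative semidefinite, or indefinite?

The symmetric matrix of Q is A = [[-6, 4, 10, 8], [4, -4, -8, -8], [10, -8, -20, -16], [8, -8, -16, -20]].
Leading principal minors: Δ_1 = -6, Δ_2 = 8, Δ_3 = -16, Δ_4 = 64.
The signs alternate starting with Δ_1 < 0, so by Sylvester's criterion Q is negative definite.

negative definite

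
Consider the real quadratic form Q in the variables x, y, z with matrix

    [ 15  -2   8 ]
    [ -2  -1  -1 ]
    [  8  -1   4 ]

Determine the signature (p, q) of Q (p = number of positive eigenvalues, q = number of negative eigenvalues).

(1, 2)

Applying the same elementary operations to the rows and columns of A produces a congruent diagonal matrix with entries 15, -19/15, -5/19.
That gives 1 positive, 2 negative pivots.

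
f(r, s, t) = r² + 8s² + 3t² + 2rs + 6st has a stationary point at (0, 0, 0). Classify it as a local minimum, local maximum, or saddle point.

local minimum

The Hessian at the origin is H = [[2, 2, 0], [2, 16, 6], [0, 6, 6]].
Congruent diagonalization of H (simultaneous row and column reduction) yields pivots 2, 14, 24/7.
That gives 3 positive pivots.
H is positive definite, so the origin is a strict local minimum.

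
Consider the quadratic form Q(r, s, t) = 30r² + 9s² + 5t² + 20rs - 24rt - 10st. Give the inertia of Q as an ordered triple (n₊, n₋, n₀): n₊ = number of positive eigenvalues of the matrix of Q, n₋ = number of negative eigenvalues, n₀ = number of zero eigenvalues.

Write A = [[30, 10, -12], [10, 9, -5], [-12, -5, 5]].
An LDLᵀ factorisation of A has diagonal entries 30, 17/3, 2/85.
That gives 3 positive pivots.

(3, 0, 0)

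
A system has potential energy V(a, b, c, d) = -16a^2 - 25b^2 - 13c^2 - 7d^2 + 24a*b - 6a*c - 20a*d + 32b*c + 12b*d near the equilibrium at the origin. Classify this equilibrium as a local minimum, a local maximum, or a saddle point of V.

The Hessian at the origin is H = [[-32, 24, -6, -20], [24, -50, 32, 12], [-6, 32, -26, 0], [-20, 12, 0, -14]].
Congruent diagonalization of H (simultaneous row and column reduction) yields pivots -32, -32, -159/128, -6/53.
That gives 4 negative pivots.
H is negative definite, so the origin is a strict local maximum.

local maximum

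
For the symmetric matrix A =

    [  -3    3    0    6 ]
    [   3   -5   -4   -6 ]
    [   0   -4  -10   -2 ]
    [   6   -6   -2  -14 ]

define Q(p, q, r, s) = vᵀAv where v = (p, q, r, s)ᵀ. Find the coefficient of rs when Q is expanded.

-4

The coefficient of rs is A[3,4] + A[4,3] = 2·(-2) = -4.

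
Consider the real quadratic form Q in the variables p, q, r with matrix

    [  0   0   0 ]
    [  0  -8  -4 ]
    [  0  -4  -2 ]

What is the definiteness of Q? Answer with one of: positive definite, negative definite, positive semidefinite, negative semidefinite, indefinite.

Row-reducing A symmetrically gives the diagonal entries 0, -8, 0.
Counting signs: 1 negative, 2 zero.
Hence Q is negative semidefinite.

negative semidefinite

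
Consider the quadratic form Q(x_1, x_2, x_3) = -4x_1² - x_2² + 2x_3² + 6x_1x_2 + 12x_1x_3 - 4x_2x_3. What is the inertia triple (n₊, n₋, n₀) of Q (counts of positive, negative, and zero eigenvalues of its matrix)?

(2, 1, 0)

Write A = [[-4, 3, 6], [3, -1, -2], [6, -2, 2]].
Symmetric row and column elimination reduces A to a congruent diagonal form with pivots -4, 5/4, 6.
So there are 2 positive, 1 negative pivots.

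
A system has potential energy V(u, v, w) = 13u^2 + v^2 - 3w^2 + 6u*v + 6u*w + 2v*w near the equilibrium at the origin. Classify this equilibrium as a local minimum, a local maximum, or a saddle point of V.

saddle point

The Hessian at the origin is H = [[26, 6, 6], [6, 2, 2], [6, 2, -6]].
Applying the same elementary operations to the rows and columns of H produces a congruent diagonal matrix with entries 26, 8/13, -8.
So there are 2 positive, 1 negative pivots.
H is indefinite, so the origin is a saddle point.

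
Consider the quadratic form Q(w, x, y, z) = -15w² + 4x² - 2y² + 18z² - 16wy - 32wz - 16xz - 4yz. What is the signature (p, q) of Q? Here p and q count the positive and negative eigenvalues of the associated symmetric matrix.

The associated matrix is A = [[-15, 0, -8, -16], [0, 4, 0, -8], [-8, 0, -2, -2], [-16, -8, -2, 18]].
An LDLᵀ factorisation of A has diagonal entries -15, 4, 34/15, 4/17.
That gives 3 positive, 1 negative pivots.

(3, 1)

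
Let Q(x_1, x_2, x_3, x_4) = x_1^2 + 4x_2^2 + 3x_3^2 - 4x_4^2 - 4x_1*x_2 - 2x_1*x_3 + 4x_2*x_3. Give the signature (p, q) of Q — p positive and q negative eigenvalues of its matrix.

The associated matrix is A = [[1, -2, -1, 0], [-2, 4, 2, 0], [-1, 2, 3, 0], [0, 0, 0, -4]].
Applying the same elementary operations to the rows and columns of A produces a congruent diagonal matrix with entries 1, 0, 2, -4.
So there are 2 positive, 1 negative, 1 zero pivots.

(2, 1)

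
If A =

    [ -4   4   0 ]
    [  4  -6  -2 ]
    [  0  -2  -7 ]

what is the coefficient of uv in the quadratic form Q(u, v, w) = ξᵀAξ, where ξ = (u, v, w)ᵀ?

The coefficient of uv is A[1,2] + A[2,1] = 2·4 = 8.

8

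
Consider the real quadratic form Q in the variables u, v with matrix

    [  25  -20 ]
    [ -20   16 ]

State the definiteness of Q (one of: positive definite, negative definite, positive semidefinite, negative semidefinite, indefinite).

Applying the same elementary operations to the rows and columns of A produces a congruent diagonal matrix with entries 25, 0.
So there are 1 positive, 1 zero pivots.
Hence Q is positive semidefinite.

positive semidefinite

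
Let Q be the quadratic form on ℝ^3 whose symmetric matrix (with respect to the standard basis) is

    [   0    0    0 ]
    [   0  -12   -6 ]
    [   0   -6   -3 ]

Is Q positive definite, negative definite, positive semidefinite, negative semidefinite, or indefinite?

negative semidefinite

Symmetric row and column elimination reduces A to a congruent diagonal form with pivots 0, -12, 0.
That gives 1 negative, 2 zero pivots.
Hence Q is negative semidefinite.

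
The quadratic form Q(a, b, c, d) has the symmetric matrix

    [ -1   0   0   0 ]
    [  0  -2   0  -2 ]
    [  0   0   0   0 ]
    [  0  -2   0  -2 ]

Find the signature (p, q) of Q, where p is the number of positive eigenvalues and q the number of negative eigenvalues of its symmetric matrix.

Applying the same elementary operations to the rows and columns of A produces a congruent diagonal matrix with entries -1, -2, 0, 0.
So there are 2 negative, 2 zero pivots.

(0, 2)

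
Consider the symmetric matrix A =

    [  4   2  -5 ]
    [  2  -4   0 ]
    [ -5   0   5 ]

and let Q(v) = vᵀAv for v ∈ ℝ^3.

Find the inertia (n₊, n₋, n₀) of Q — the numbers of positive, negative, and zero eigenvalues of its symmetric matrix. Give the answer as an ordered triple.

Applying the same elementary operations to the rows and columns of A produces a congruent diagonal matrix with entries 4, -5, 0.
That gives 1 positive, 1 negative, 1 zero pivots.

(1, 1, 1)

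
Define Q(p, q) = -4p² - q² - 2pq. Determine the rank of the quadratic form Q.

2

The symmetric matrix is A = [[-4, -1], [-1, -1]].
Row-reducing A symmetrically gives the diagonal entries -4, -3/4.
Counting signs: 2 negative.
The rank is the number of nonzero pivots: 2.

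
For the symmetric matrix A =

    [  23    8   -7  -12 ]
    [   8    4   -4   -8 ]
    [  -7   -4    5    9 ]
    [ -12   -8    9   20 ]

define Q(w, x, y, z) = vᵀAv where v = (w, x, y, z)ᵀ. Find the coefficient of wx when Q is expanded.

The coefficient of wx is A[1,2] + A[2,1] = 2·8 = 16.

16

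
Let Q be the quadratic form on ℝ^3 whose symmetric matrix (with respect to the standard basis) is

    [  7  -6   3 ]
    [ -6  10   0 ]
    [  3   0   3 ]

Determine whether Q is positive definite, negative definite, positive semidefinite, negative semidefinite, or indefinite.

positive definite

Applying the same elementary operations to the rows and columns of A produces a congruent diagonal matrix with entries 7, 34/7, 6/17.
So there are 3 positive pivots.
Hence Q is positive definite.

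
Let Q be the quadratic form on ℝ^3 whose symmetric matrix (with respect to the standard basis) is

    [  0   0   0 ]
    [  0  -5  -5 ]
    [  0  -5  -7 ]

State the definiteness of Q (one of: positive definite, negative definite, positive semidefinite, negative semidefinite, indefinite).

negative semidefinite

Congruent diagonalization of A (simultaneous row and column reduction) yields pivots 0, -5, -2.
Counting signs: 2 negative, 1 zero.
Hence Q is negative semidefinite.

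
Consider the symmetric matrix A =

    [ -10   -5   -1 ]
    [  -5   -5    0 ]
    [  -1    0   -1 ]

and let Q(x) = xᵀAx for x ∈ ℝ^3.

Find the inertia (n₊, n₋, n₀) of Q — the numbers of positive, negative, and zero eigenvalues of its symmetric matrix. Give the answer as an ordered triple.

(0, 3, 0)

An LDLᵀ factorisation of A has diagonal entries -10, -5/2, -4/5.
So there are 3 negative pivots.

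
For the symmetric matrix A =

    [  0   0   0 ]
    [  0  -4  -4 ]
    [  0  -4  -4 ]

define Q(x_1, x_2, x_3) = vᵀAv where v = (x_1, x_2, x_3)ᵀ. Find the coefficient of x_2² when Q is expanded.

-4

The coefficient of x_2² is the diagonal entry A[2,2] = -4.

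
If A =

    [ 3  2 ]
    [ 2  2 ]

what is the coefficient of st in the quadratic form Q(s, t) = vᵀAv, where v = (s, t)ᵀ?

4

The coefficient of st is A[1,2] + A[2,1] = 2·2 = 4.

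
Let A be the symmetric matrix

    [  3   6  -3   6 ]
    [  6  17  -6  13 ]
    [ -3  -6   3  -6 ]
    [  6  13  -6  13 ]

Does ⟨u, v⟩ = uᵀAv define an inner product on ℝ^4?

no

Applying the same elementary operations to the rows and columns of A produces a congruent diagonal matrix with entries 3, 5, 0, 4/5.
Counting signs: 3 positive, 1 zero.
Hence Q is positive semidefinite.
⟨·,·⟩ is an inner product exactly when A is positive definite.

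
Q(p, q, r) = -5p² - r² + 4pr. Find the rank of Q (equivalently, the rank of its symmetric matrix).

Write A = [[-5, 0, 2], [0, 0, 0], [2, 0, -1]].
Row-reducing A symmetrically gives the diagonal entries -5, 0, -1/5.
Counting signs: 2 negative, 1 zero.
The rank is the number of nonzero pivots: 2.

2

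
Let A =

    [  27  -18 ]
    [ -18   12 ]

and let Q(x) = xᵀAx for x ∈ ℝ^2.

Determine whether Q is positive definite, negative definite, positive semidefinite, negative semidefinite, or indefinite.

For the 2×2 matrix [[27, -18], [-18, 12]]: det = 27·12 − (-18)² = 0, trace = 39.
det = 0 so one eigenvalue is zero; the form is semidefinite with the sign of the trace.

positive semidefinite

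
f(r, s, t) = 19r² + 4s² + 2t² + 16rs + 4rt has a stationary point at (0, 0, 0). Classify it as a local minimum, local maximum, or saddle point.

local minimum

The Hessian at the origin is H = [[38, 16, 4], [16, 8, 0], [4, 0, 4]].
Symmetric row and column elimination reduces H to a congruent diagonal form with pivots 38, 24/19, 4/3.
So there are 3 positive pivots.
H is positive definite, so the origin is a strict local minimum.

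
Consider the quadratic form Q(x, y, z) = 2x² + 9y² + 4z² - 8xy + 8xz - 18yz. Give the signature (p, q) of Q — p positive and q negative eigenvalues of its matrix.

Write A = [[2, -4, 4], [-4, 9, -9], [4, -9, 4]].
Congruent diagonalization of A (simultaneous row and column reduction) yields pivots 2, 1, -5.
That gives 2 positive, 1 negative pivots.

(2, 1)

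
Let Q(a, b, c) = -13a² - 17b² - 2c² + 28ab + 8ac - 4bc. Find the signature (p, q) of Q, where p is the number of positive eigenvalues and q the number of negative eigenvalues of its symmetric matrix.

The symmetric matrix is A = [[-13, 14, 4], [14, -17, -2], [4, -2, -2]].
Applying the same elementary operations to the rows and columns of A produces a congruent diagonal matrix with entries -13, -25/13, 2.
So there are 1 positive, 2 negative pivots.

(1, 2)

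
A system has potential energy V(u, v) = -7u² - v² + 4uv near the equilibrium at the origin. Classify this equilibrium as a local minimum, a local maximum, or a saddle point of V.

local maximum

The Hessian at the origin is H = [[-14, 4], [4, -2]].
det H = -14·-2 − (4)² = 12 > 0 and H[1,1] = -14 < 0, so H is negative definite.
Therefore the origin is a local maximum.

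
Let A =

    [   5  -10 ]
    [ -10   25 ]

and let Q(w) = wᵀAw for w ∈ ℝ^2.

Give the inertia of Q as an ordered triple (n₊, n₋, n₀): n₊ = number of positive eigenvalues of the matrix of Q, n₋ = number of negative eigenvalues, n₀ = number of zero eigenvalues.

(2, 0, 0)

Congruent diagonalization of A (simultaneous row and column reduction) yields pivots 5, 5.
Counting signs: 2 positive.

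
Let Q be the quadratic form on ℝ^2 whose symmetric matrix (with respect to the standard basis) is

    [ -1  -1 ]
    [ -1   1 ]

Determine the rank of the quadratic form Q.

Applying the same elementary operations to the rows and columns of A produces a congruent diagonal matrix with entries -1, 2.
So there are 1 positive, 1 negative pivots.
The rank is the number of nonzero pivots: 2.

2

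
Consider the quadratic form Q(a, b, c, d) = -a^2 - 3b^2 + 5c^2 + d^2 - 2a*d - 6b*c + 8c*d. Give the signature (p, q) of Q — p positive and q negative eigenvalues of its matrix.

The associated matrix is A = [[-1, 0, 0, -1], [0, -3, -3, 0], [0, -3, 5, 4], [-1, 0, 4, 1]].
Symmetric row and column elimination reduces A to a congruent diagonal form with pivots -1, -3, 8, 0.
So there are 1 positive, 2 negative, 1 zero pivots.

(1, 2)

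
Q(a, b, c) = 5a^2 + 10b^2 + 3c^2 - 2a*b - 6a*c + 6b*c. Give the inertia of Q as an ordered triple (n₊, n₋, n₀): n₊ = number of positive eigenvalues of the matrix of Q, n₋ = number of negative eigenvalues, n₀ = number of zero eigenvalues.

(3, 0, 0)

The associated matrix is A = [[5, -1, -3], [-1, 10, 3], [-3, 3, 3]].
Applying the same elementary operations to the rows and columns of A produces a congruent diagonal matrix with entries 5, 49/5, 30/49.
Counting signs: 3 positive.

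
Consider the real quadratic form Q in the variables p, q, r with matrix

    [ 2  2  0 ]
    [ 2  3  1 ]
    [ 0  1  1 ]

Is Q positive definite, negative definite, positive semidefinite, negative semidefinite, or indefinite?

Applying the same elementary operations to the rows and columns of A produces a congruent diagonal matrix with entries 2, 1, 0.
Counting signs: 2 positive, 1 zero.
Hence Q is positive semidefinite.

positive semidefinite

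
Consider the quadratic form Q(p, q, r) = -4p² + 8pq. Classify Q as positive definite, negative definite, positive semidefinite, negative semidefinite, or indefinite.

indefinite

The symmetric matrix is A = [[-4, 4, 0], [4, 0, 0], [0, 0, 0]].
Row-reducing A symmetrically gives the diagonal entries -4, 4, 0.
That gives 1 positive, 1 negative, 1 zero pivots.
Hence Q is indefinite.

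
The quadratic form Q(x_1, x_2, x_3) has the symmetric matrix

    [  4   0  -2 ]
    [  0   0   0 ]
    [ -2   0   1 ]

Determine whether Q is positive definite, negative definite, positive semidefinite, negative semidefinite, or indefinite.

Row-reducing A symmetrically gives the diagonal entries 4, 0, 0.
Counting signs: 1 positive, 2 zero.
Hence Q is positive semidefinite.

positive semidefinite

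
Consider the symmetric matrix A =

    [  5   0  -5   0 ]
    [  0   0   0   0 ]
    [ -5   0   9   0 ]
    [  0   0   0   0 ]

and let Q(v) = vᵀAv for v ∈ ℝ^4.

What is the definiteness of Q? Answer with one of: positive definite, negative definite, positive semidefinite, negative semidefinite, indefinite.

Symmetric row and column elimination reduces A to a congruent diagonal form with pivots 5, 0, 4, 0.
So there are 2 positive, 2 zero pivots.
Hence Q is positive semidefinite.

positive semidefinite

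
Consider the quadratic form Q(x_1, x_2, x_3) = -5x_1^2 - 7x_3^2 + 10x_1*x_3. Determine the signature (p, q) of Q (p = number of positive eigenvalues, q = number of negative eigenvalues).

The symmetric matrix is A = [[-5, 0, 5], [0, 0, 0], [5, 0, -7]].
Symmetric row and column elimination reduces A to a congruent diagonal form with pivots -5, 0, -2.
So there are 2 negative, 1 zero pivots.

(0, 2)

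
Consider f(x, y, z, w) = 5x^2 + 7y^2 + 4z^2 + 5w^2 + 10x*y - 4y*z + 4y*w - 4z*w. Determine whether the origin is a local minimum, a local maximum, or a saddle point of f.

local minimum

The Hessian at the origin is H = [[10, 10, 0, 0], [10, 14, -4, 4], [0, -4, 8, -4], [0, 4, -4, 10]].
Row-reducing H symmetrically gives the diagonal entries 10, 4, 4, 6.
That gives 4 positive pivots.
H is positive definite, so the origin is a strict local minimum.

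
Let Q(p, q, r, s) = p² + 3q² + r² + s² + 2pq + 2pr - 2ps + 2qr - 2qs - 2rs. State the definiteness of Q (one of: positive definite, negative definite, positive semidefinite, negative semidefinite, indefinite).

positive semidefinite

The associated matrix is A = [[1, 1, 1, -1], [1, 3, 1, -1], [1, 1, 1, -1], [-1, -1, -1, 1]].
Applying the same elementary operations to the rows and columns of A produces a congruent diagonal matrix with entries 1, 2, 0, 0.
That gives 2 positive, 2 zero pivots.
Hence Q is positive semidefinite.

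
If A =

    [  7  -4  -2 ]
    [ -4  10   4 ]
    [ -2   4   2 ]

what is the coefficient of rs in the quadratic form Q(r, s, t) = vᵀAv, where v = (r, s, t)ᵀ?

-8

The coefficient of rs is A[1,2] + A[2,1] = 2·(-4) = -8.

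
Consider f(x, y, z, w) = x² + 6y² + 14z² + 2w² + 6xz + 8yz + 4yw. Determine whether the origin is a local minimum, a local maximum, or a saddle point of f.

The Hessian at the origin is H = [[2, 0, 6, 0], [0, 12, 8, 4], [6, 8, 28, 0], [0, 4, 0, 4]].
Applying the same elementary operations to the rows and columns of H produces a congruent diagonal matrix with entries 2, 12, 14/3, 8/7.
So there are 4 positive pivots.
H is positive definite, so the origin is a strict local minimum.

local minimum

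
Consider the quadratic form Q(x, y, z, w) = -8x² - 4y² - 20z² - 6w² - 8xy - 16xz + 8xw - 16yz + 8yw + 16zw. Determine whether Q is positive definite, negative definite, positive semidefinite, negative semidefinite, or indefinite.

negative definite

The associated matrix is A = [[-8, -4, -8, 4], [-4, -4, -8, 4], [-8, -8, -20, 8], [4, 4, 8, -6]].
Applying the same elementary operations to the rows and columns of A produces a congruent diagonal matrix with entries -8, -2, -4, -2.
That gives 4 negative pivots.
Hence Q is negative definite.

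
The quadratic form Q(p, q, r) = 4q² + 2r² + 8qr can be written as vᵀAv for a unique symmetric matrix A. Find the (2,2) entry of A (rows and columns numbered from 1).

4

The coefficient of q² in Q is 4, and that is exactly A[2,2].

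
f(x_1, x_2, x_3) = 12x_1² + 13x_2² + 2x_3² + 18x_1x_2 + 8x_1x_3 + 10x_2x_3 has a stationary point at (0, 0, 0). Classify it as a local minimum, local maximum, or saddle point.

The Hessian at the origin is H = [[24, 18, 8], [18, 26, 10], [8, 10, 4]].
Applying the same elementary operations to the rows and columns of H produces a congruent diagonal matrix with entries 24, 25/2, 4/75.
That gives 3 positive pivots.
H is positive definite, so the origin is a strict local minimum.

local minimum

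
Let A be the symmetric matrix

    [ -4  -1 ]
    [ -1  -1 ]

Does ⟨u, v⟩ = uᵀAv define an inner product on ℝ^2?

no

For the 2×2 matrix [[-4, -1], [-1, -1]]: det = -4·-1 − (-1)² = 3, trace = -5.
det > 0 so both eigenvalues share the sign of the trace; trace = -5 < 0 ⇒ both negative.
⟨·,·⟩ is an inner product exactly when A is positive definite.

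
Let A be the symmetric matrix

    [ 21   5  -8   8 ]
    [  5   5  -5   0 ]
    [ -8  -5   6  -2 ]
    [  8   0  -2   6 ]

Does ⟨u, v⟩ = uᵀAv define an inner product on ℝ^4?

Symmetric row and column elimination reduces A to a congruent diagonal form with pivots 21, 80/21, 7/16, 10/7.
That gives 4 positive pivots.
Hence Q is positive definite.
⟨·,·⟩ is an inner product exactly when A is positive definite.

yes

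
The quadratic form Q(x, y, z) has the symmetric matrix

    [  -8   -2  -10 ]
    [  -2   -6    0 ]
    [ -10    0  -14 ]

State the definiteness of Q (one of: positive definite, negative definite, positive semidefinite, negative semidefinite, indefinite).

Congruent diagonalization of A (simultaneous row and column reduction) yields pivots -8, -11/2, -4/11.
Counting signs: 3 negative.
Hence Q is negative definite.

negative definite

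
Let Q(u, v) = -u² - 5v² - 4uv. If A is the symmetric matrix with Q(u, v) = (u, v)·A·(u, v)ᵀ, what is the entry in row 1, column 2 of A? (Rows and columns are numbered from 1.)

-2

The coefficient of u·v in Q is -4. For a symmetric A this equals A[1,2] + A[2,1] = 2·A[1,2].
So A[1,2] = -4/2 = -2.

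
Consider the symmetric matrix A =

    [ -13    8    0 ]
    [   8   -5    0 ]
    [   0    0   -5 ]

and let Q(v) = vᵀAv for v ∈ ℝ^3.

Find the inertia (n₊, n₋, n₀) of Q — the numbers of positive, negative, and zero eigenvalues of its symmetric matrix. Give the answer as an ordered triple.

(0, 3, 0)

Symmetric row and column elimination reduces A to a congruent diagonal form with pivots -13, -1/13, -5.
That gives 3 negative pivots.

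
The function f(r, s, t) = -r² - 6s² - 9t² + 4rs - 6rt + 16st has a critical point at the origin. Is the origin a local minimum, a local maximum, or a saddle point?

saddle point

The Hessian at the origin is H = [[-2, 4, -6], [4, -12, 16], [-6, 16, -18]].
Row-reducing H symmetrically gives the diagonal entries -2, -4, 4.
So there are 1 positive, 2 negative pivots.
H is indefinite, so the origin is a saddle point.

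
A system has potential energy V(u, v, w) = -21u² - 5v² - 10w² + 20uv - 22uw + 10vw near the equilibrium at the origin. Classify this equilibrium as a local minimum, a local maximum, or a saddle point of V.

local maximum

The Hessian at the origin is H = [[-42, 20, -22], [20, -10, 10], [-22, 10, -20]].
Congruent diagonalization of H (simultaneous row and column reduction) yields pivots -42, -10/21, -8.
So there are 3 negative pivots.
H is negative definite, so the origin is a strict local maximum.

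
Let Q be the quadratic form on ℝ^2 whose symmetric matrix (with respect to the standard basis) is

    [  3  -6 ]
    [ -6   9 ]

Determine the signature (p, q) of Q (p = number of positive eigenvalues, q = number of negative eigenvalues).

Applying the same elementary operations to the rows and columns of A produces a congruent diagonal matrix with entries 3, -3.
So there are 1 positive, 1 negative pivots.

(1, 1)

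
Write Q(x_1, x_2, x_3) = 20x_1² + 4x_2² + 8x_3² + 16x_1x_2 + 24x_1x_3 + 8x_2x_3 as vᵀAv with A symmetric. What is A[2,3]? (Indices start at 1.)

4

The coefficient of x_2·x_3 in Q is 8. For a symmetric A this equals A[2,3] + A[3,2] = 2·A[2,3].
So A[2,3] = 8/2 = 4.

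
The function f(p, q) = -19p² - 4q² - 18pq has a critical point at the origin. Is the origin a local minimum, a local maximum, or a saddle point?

saddle point

The Hessian at the origin is H = [[-38, -18], [-18, -8]].
det H = -38·-8 − (-18)² = -20 < 0, so H is indefinite.
Therefore the origin is a saddle point.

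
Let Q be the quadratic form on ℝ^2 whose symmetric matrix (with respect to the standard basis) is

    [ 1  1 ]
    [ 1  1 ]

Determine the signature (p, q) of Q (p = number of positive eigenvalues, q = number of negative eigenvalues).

Congruent diagonalization of A (simultaneous row and column reduction) yields pivots 1, 0.
That gives 1 positive, 1 zero pivots.

(1, 0)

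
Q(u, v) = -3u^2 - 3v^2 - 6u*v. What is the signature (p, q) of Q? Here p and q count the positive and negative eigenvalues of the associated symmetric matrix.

The symmetric matrix is A = [[-3, -3], [-3, -3]].
Congruent diagonalization of A (simultaneous row and column reduction) yields pivots -3, 0.
Counting signs: 1 negative, 1 zero.

(0, 1)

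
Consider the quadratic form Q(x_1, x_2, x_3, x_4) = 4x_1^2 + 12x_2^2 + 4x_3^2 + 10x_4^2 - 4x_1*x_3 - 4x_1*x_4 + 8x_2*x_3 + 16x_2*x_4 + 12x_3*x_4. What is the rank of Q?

4

The associated matrix is A = [[4, 0, -2, -2], [0, 12, 4, 8], [-2, 4, 4, 6], [-2, 8, 6, 10]].
An LDLᵀ factorisation of A has diagonal entries 4, 12, 5/3, 2/5.
That gives 4 positive pivots.
The rank is the number of nonzero pivots: 4.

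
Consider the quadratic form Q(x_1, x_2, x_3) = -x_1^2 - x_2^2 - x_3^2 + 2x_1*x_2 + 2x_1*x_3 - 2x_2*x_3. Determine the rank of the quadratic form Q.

1

The symmetric matrix is A = [[-1, 1, 1], [1, -1, -1], [1, -1, -1]].
Applying the same elementary operations to the rows and columns of A produces a congruent diagonal matrix with entries -1, 0, 0.
That gives 1 negative, 2 zero pivots.
The rank is the number of nonzero pivots: 1.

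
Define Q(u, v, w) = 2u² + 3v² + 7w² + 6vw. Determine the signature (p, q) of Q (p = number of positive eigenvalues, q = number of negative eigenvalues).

(3, 0)

The symmetric matrix is A = [[2, 0, 0], [0, 3, 3], [0, 3, 7]].
An LDLᵀ factorisation of A has diagonal entries 2, 3, 4.
That gives 3 positive pivots.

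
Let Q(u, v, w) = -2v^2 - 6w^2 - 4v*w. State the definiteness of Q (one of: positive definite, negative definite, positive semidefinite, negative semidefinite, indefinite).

The symmetric matrix is A = [[0, 0, 0], [0, -2, -2], [0, -2, -6]].
Congruent diagonalization of A (simultaneous row and column reduction) yields pivots 0, -2, -4.
So there are 2 negative, 1 zero pivots.
Hence Q is negative semidefinite.

negative semidefinite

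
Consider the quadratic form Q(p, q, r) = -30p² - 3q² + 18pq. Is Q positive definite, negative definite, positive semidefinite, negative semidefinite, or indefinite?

negative semidefinite

The symmetric matrix is A = [[-30, 9, 0], [9, -3, 0], [0, 0, 0]].
Congruent diagonalization of A (simultaneous row and column reduction) yields pivots -30, -3/10, 0.
That gives 2 negative, 1 zero pivots.
Hence Q is negative semidefinite.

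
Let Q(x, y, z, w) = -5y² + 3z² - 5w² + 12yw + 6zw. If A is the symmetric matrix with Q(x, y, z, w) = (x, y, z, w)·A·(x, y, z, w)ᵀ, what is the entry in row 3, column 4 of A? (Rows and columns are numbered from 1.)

The coefficient of z·w in Q is 6. For a symmetric A this equals A[3,4] + A[4,3] = 2·A[3,4].
So A[3,4] = 6/2 = 3.

3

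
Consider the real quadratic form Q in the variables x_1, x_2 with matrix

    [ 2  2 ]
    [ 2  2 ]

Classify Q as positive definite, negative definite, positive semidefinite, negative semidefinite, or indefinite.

positive semidefinite

For the 2×2 matrix [[2, 2], [2, 2]]: det = 2·2 − (2)² = 0, trace = 4.
det = 0 so one eigenvalue is zero; the form is semidefinite with the sign of the trace.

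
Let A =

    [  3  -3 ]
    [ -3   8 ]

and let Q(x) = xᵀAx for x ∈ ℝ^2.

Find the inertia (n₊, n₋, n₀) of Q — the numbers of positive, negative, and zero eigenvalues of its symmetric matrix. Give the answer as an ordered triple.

Row-reducing A symmetrically gives the diagonal entries 3, 5.
That gives 2 positive pivots.

(2, 0, 0)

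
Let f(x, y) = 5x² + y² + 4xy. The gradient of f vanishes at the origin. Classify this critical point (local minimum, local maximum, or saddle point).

local minimum

The Hessian at the origin is H = [[10, 4], [4, 2]].
det H = 10·2 − (4)² = 4 > 0 and H[1,1] = 10 > 0, so H is positive definite.
Therefore the origin is a local minimum.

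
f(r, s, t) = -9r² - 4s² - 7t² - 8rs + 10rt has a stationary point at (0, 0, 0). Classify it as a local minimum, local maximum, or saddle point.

The Hessian at the origin is H = [[-18, -8, 10], [-8, -8, 0], [10, 0, -14]].
Congruent diagonalization of H (simultaneous row and column reduction) yields pivots -18, -40/9, -4.
Counting signs: 3 negative.
H is negative definite, so the origin is a strict local maximum.

local maximum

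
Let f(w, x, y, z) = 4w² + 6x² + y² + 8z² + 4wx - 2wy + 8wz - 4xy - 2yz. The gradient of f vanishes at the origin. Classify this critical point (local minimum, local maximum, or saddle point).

local minimum

The Hessian at the origin is H = [[8, 4, -2, 8], [4, 12, -4, 0], [-2, -4, 2, -2], [8, 0, -2, 16]].
Congruent diagonalization of H (simultaneous row and column reduction) yields pivots 8, 10, 3/5, 4.
So there are 4 positive pivots.
H is positive definite, so the origin is a strict local minimum.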